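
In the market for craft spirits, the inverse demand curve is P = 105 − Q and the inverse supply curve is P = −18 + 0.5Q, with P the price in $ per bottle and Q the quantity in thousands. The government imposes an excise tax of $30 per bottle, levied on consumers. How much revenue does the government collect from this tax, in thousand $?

Rewrite in direct form: Qd = 105 − P and Qs = 2P + 36.
Before the tax: set 105 − P = 2P + 36 → P* = $23, Q* = 82.
With the tax collected from consumers, demand (in seller-price terms) shifts: Qd = 105 − (P + 30).
Solving gives Q = 62 with consumers paying $43 and sellers receiving $13 (the $30 wedge).
Revenue = t · Q = 30 · 62 = $1860.

Tax revenue = $1860 thousand.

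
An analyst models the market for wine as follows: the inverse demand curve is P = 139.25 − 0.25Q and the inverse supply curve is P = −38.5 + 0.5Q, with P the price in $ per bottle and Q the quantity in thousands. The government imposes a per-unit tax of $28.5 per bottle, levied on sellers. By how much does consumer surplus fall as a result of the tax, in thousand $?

Consumer surplus falls by $2071 thousand.

Inverting to Q(P) form: Qd = 557 − 4P; Qs = 2P + 77.
Before the tax: set 557 − 4P = 2P + 77 → P* = $80, Q* = 237.
With the tax collected from sellers, supply shifts: Qs = 2(P − 28.5) + 77.
Solving gives Q = 199 with buyers paying $89.5 and sellers receiving $61 (the $28.5 wedge).
ΔCS is the trapezoid between Q = 199 and Q = 237 of height $9.5: ½ · (237 + 199) · 9.5 = $2071.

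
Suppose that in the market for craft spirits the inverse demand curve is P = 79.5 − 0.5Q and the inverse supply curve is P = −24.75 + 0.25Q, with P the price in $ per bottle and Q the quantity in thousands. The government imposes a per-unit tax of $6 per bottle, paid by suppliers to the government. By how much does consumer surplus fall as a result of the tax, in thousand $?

Consumer surplus falls by $540 thousand.

Rewrite in direct form: Qd = 159 − 2P and Qs = 4P + 99.
Before the tax: set 159 − 2P = 4P + 99 → P* = $10, Q* = 139.
With the tax collected from suppliers, supply shifts: Qs = 4(P − 6) + 99.
Solving gives Q = 131 with consumers paying $14 and suppliers receiving $8 (the $6 wedge).
ΔCS is the trapezoid between Q = 131 and Q = 139 of height $4: ½ · (139 + 131) · 4 = $540.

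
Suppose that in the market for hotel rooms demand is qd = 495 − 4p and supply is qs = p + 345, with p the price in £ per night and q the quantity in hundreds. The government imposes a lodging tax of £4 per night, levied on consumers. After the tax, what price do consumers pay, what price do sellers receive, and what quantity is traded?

Consumers pay £30.8; sellers receive £26.8; quantity = 371.8.

Before the tax: set 495 − 4p = p + 345 → p* = £30, q* = 375.
With the tax collected from consumers, demand (in seller-price terms) shifts: qd = 495 − 4(p + 4).
Solving gives q = 371.8 with consumers paying £30.8 and sellers receiving £26.8 (the £4 wedge).
The less price-elastic side of the market bears the larger share of a per-unit tax.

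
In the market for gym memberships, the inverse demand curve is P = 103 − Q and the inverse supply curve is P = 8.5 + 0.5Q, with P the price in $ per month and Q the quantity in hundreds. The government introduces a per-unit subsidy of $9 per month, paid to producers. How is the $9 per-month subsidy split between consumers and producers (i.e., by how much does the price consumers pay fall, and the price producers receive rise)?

Rewrite in direct form: Qd = 103 − P and Qs = 2P − 17.
Before the subsidy: set 103 − P = 2P − 17 → P* = $40, Q* = 63.
With a per-unit subsidy paid to producers, each receives P + 9 per unit sold, so supply becomes Qs = 2(P + 9) − 17.
Solving gives Q = 69 with consumers paying $34 and producers receiving $43 (the $9 wedge).
Gain to consumers: $6; to producers: $3. (They sum to $9.)

Consumers gain $6 per month; producers gain $3 per month.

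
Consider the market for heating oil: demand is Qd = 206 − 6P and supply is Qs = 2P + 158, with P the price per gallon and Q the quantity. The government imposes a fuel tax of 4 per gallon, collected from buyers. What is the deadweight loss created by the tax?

Deadweight loss = 12.

Without the tax, 206 − 6P = 2P + 158 gives 8P = 48, so P* = 6 and Q* = 170.
With the tax collected from buyers, demand (in seller-price terms) shifts: Qd = 206 − 6(P + 4).
New equilibrium: buyers pay 7, sellers receive 3, Q = 164. (Wedge: Pb − Ps = 4.)
Quantity falls by |ΔQ| = |170 − 164| = 6.
DWL = ½ · t · |ΔQ| = ½ · 4 · 6 = 12.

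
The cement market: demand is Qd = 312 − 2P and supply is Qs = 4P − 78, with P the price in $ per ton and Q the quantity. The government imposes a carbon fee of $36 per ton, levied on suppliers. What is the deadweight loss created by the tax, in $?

Deadweight loss = $864.

Before the tax: set 312 − 2P = 4P − 78 → P* = $65, Q* = 182.
With the tax collected from suppliers, supply shifts: Qs = 4(P − 36) − 78.
Solving gives Q = 134 with consumers paying $89 and suppliers receiving $53 (the $36 wedge).
Quantity falls by |ΔQ| = |182 − 134| = 48.
DWL = ½ · t · |ΔQ| = ½ · 36 · 48 = $864.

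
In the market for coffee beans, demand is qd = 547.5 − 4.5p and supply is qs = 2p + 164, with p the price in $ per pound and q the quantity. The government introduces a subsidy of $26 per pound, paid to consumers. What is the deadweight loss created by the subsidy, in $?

Deadweight loss = $468.

Before the subsidy: set 547.5 − 4.5p = 2p + 164 → p* = $59, q* = 282.
With a per-unit subsidy paid to consumers, each effectively pays p − 26, so demand becomes qd = 547.5 − 4.5(p − 26).
Solving gives q = 318 with consumers paying $51 and producers receiving $77 (the $26 wedge).
Quantity rises by |ΔQ| = |282 − 318| = 36.
DWL = ½ · t · |ΔQ| = ½ · 26 · 36 = $468.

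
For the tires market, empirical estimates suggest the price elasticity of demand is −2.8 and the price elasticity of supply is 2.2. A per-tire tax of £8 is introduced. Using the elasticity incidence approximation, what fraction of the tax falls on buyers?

Buyers' share ≈ 0.44.

Incidence ratio: buyers' share ≈ εs / (εs + |εd|) = 2.2 / (2.2 + 2.8) = 0.44.
Supply is the less elastic side, so buyers bear the smaller share.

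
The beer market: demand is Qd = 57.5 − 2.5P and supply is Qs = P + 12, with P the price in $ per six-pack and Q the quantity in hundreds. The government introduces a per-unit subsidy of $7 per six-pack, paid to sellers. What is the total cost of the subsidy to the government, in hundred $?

Government outlay = $210 hundred.

Without the subsidy, 57.5 − 2.5P = P + 12 gives 3.5P = 45.5, so P* = $13 and Q* = 25.
With a per-unit subsidy paid to sellers, each receives P + 7 per unit sold, so supply becomes Qs = (P + 7) + 12.
Solving gives Q = 30 with consumers paying $11 and sellers receiving $18 (the $7 wedge).
Outlay = t · Q = 7 · 30 = $210.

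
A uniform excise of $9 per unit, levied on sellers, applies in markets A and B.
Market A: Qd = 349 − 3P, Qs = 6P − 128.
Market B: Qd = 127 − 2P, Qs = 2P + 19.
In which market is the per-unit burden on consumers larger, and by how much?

Market A, by $1.5.

Market A: pre-tax P* = $53, Q* = 190; post-tax Q = 172; per-unit burden on consumers = $6.
Market B: pre-tax P* = $27, Q* = 73; post-tax Q = 64; per-unit burden on consumers = $4.5.
Difference: $6 vs $4.5 → market A is larger by $1.5.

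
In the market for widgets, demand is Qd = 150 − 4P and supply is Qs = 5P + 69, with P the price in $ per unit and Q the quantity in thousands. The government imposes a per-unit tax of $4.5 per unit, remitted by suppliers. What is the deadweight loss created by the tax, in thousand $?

Deadweight loss = $22.5 thousand.

Before the tax: set 150 − 4P = 5P + 69 → P* = $9, Q* = 114.
With the tax collected from suppliers, supply shifts: Qs = 5(P − 4.5) + 69.
New equilibrium: buyers pay $11.5, suppliers receive $7, Q = 104. (Wedge: Pb − Ps = 4.5.)
Quantity falls by |ΔQ| = |114 − 104| = 10.
DWL = ½ · t · |ΔQ| = ½ · 4.5 · 10 = $22.5.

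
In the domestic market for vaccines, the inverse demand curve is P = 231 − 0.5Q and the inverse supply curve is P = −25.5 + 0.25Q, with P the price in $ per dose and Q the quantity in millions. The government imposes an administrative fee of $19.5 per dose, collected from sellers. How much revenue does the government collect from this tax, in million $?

Inverting to Q(P) form: Qd = 462 − 2P; Qs = 4P + 102.
Without the tax, 462 − 2P = 4P + 102 gives 6P = 360, so P* = $60 and Q* = 342.
With the tax collected from sellers, supply shifts: Qs = 4(P − 19.5) + 102.
New equilibrium: consumers pay $73, sellers receive $53.5, Q = 316. (Wedge: Pb − Ps = 19.5.)
Revenue = t · Q = 19.5 · 316 = $6162.

Tax revenue = $6162 million.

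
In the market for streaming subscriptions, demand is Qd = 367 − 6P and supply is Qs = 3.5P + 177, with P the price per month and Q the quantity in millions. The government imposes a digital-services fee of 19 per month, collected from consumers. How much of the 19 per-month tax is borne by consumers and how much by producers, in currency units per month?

Without the tax, 367 − 6P = 3.5P + 177 gives 9.5P = 190, so P* = 20 and Q* = 247.
With the tax collected from consumers, demand (in seller-price terms) shifts: Qd = 367 − 6(P + 19).
New equilibrium: consumers pay 27, producers receive 8, Q = 205. (Wedge: Pb − Ps = 19.)
Burden on consumers: 7; on producers: 12. (They sum to 19.)

Consumers bear 7 per month; producers bear 12 per month.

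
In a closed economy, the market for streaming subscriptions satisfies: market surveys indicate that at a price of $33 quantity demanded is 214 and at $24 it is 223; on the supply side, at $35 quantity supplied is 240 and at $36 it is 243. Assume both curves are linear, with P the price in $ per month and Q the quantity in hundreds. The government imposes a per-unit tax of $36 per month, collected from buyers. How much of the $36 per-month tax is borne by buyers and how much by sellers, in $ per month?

Buyers bear $27 per month; sellers bear $9 per month.

Demand slope: (223 − 214)/(24 − 33) = -1, so Qd = 247 − P.
Supply slope: (243 − 240)/(36 − 35) = 3, so Qs = 3P + 135.
Without the tax, 247 − P = 3P + 135 gives 4P = 112, so P* = $28 and Q* = 219.
With the tax collected from buyers, demand (in seller-price terms) shifts: Qd = 247 − (P + 36).
Solving gives Q = 192 with buyers paying $55 and sellers receiving $19 (the $36 wedge).
Burden on buyers: $27; on sellers: $9. (They sum to $36.)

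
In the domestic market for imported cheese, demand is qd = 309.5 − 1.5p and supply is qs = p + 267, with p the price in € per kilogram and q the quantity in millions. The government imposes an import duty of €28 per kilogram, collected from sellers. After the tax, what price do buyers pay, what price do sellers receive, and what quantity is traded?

Buyers pay €28.2; sellers receive €0.2; quantity = 267.2.

Before the tax: set 309.5 − 1.5p = p + 267 → p* = €17, q* = 284.
With the tax collected from sellers, supply shifts: qs = (p − 28) + 267.
Solving gives q = 267.2 with buyers paying €28.2 and sellers receiving €0.2 (the €28 wedge).
The less price-elastic side of the market bears the larger share of a per-unit tax.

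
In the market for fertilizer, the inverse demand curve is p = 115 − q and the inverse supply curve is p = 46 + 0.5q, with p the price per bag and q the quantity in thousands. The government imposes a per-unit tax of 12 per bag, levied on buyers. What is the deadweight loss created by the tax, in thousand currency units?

Rewrite in direct form: qd = 115 − p and qs = 2p − 92.
Without the tax, 115 − p = 2p − 92 gives 3p = 207, so p* = 69 and q* = 46.
With the tax collected from buyers, demand (in seller-price terms) shifts: qd = 115 − (p + 12).
New equilibrium: buyers pay 77, sellers receive 65, q = 38. (Wedge: pb − ps = 12.)
Quantity falls by |ΔQ| = |46 − 38| = 8.
DWL = ½ · t · |ΔQ| = ½ · 12 · 8 = 48.

Deadweight loss = 48 thousand.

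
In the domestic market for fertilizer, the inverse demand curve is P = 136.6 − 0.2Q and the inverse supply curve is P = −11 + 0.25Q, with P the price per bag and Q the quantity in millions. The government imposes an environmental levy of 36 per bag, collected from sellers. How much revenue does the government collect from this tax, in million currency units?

Tax revenue = 8928 million.

Rewrite in direct form: Qd = 683 − 5P and Qs = 4P + 44.
Before the tax: set 683 − 5P = 4P + 44 → P* = 71, Q* = 328.
With the tax collected from sellers, supply shifts: Qs = 4(P − 36) + 44.
Solving gives Q = 248 with buyers paying 87 and sellers receiving 51 (the 36 wedge).
Revenue = t · Q = 36 · 248 = 8928.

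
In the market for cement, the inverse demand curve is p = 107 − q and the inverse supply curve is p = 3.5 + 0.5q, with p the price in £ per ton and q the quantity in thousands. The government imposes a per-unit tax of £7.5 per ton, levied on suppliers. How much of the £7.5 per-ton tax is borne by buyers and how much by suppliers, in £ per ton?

Rewrite in direct form: qd = 107 − p and qs = 2p − 7.
Before the tax: set 107 − p = 2p − 7 → p* = £38, q* = 69.
With the tax collected from suppliers, supply shifts: qs = 2(p − 7.5) − 7.
Solving gives q = 64 with buyers paying £43 and suppliers receiving £35.5 (the £7.5 wedge).
Burden on buyers: £5; on suppliers: £2.5. (They sum to £7.5.)
The less price-elastic side of the market bears the larger share of a per-unit tax.

Buyers bear £5 per ton; suppliers bear £2.5 per ton.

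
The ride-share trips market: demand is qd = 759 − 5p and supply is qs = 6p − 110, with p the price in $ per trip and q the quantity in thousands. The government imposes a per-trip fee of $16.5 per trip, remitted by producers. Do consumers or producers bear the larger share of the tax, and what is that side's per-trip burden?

Before the tax: set 759 − 5p = 6p − 110 → p* = $79, q* = 364.
With the tax collected from producers, supply shifts: qs = 6(p − 16.5) − 110.
New equilibrium: consumers pay $88, producers receive $71.5, q = 319. (Wedge: pb − ps = 16.5.)
Per-trip burden: consumers $9, producers $7.5.
Consumers take the larger share because demand is less price-elastic here (demand slope 5 vs supply slope 6).

Consumers bear the larger share: $9 per trip.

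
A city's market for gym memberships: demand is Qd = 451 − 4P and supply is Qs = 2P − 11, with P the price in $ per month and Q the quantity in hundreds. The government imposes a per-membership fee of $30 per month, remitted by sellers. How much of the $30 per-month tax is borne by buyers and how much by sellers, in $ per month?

Without the tax, 451 − 4P = 2P − 11 gives 6P = 462, so P* = $77 and Q* = 143.
With the tax collected from sellers, supply shifts: Qs = 2(P − 30) − 11.
Solving gives Q = 103 with buyers paying $87 and sellers receiving $57 (the $30 wedge).
Burden on buyers: $10; on sellers: $20. (They sum to $30.)
The less price-elastic side of the market bears the larger share of a per-unit tax.

Buyers bear $10 per month; sellers bear $20 per month.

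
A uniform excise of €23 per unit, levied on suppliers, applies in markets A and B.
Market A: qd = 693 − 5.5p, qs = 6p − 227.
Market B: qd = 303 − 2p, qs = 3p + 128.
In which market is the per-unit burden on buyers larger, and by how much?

Market B, by €1.8.

Market A: pre-tax p* = €80, q* = 253; post-tax q = 187; per-unit burden on buyers = €12.
Market B: pre-tax p* = €35, q* = 233; post-tax q = 205.4; per-unit burden on buyers = €13.8.
Difference: €12 vs €13.8 → market B is larger by €1.8.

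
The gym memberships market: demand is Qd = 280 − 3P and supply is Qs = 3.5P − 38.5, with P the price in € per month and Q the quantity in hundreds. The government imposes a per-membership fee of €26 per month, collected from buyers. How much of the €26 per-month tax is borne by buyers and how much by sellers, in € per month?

Buyers bear €14 per month; sellers bear €12 per month.

Without the tax, 280 − 3P = 3.5P − 38.5 gives 6.5P = 318.5, so P* = €49 and Q* = 133.
With the tax collected from buyers, demand (in seller-price terms) shifts: Qd = 280 − 3(P + 26).
New equilibrium: buyers pay €63, sellers receive €37, Q = 91. (Wedge: Pb − Ps = 26.)
Burden on buyers: €14; on sellers: €12. (They sum to €26.)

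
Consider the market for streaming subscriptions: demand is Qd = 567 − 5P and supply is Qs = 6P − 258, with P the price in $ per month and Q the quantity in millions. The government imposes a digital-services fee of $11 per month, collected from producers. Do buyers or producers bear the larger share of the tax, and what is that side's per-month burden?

Before the tax: set 567 − 5P = 6P − 258 → P* = $75, Q* = 192.
With the tax collected from producers, supply shifts: Qs = 6(P − 11) − 258.
New equilibrium: buyers pay $81, producers receive $70, Q = 162. (Wedge: Pb − Ps = 11.)
Per-month burden: buyers $6, producers $5.
Buyers take the larger share because demand is less price-elastic here (demand slope 5 vs supply slope 6).
The less price-elastic side of the market bears the larger share of a per-unit tax.

Buyers bear the larger share: $6 per month.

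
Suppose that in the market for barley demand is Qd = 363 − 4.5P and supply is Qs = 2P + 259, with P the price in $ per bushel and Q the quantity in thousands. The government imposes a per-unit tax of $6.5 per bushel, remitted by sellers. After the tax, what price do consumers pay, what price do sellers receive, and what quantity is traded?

Consumers pay $18; sellers receive $11.5; quantity = 282.

Without the tax, 363 − 4.5P = 2P + 259 gives 6.5P = 104, so P* = $16 and Q* = 291.
With the tax collected from sellers, supply shifts: Qs = 2(P − 6.5) + 259.
Solving gives Q = 282 with consumers paying $18 and sellers receiving $11.5 (the $6.5 wedge).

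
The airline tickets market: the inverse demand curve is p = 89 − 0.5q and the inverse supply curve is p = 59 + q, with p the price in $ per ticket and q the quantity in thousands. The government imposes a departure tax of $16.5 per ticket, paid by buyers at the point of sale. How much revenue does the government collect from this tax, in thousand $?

Rewrite in direct form: qd = 178 − 2p and qs = p − 59.
Without the tax, 178 − 2p = p − 59 gives 3p = 237, so p* = $79 and q* = 20.
With the tax collected from buyers, demand (in seller-price terms) shifts: qd = 178 − 2(p + 16.5).
New equilibrium: buyers pay $84.5, producers receive $68, q = 9. (Wedge: pb − ps = 16.5.)
Revenue = t · Q = 16.5 · 9 = $148.5.

Tax revenue = $148.5 thousand.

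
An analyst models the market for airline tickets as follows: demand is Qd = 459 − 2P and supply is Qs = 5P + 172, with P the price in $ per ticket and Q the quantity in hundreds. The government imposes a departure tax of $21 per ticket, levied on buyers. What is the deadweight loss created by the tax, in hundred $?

Deadweight loss = $315 hundred.

Before the tax: set 459 − 2P = 5P + 172 → P* = $41, Q* = 377.
With the tax collected from buyers, demand (in seller-price terms) shifts: Qd = 459 − 2(P + 21).
New equilibrium: buyers pay $56, sellers receive $35, Q = 347. (Wedge: Pb − Ps = 21.)
Quantity falls by |ΔQ| = |377 − 347| = 30.
DWL = ½ · t · |ΔQ| = ½ · 21 · 30 = $315.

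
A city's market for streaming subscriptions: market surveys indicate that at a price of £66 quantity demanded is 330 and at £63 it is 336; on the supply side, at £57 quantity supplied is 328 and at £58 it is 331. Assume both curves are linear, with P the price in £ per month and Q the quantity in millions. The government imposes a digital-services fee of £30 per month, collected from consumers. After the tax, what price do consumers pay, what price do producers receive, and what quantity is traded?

Consumers pay £79; producers receive £49; quantity = 304.

Demand slope: (336 − 330)/(63 − 66) = -2, so Qd = 462 − 2P.
Supply slope: (331 − 328)/(58 − 57) = 3, so Qs = 3P + 157.
Before the tax: set 462 − 2P = 3P + 157 → P* = £61, Q* = 340.
With the tax collected from consumers, demand (in seller-price terms) shifts: Qd = 462 − 2(P + 30).
Solving gives Q = 304 with consumers paying £79 and producers receiving £49 (the £30 wedge).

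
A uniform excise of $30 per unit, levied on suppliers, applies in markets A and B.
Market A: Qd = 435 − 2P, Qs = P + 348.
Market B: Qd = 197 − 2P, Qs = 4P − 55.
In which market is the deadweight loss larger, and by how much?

Market B, by $300.

Market A: pre-tax P* = $29, Q* = 377; post-tax Q = 357; deadweight loss = $300.
Market B: pre-tax P* = $42, Q* = 113; post-tax Q = 73; deadweight loss = $600.
Difference: $300 vs $600 → market B is larger by $300.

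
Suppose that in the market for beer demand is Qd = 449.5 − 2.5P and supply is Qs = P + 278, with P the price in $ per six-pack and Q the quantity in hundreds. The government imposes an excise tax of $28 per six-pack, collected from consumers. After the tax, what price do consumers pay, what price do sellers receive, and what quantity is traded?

Consumers pay $57; sellers receive $29; quantity = 307.

Before the tax: set 449.5 − 2.5P = P + 278 → P* = $49, Q* = 327.
With the tax collected from consumers, demand (in seller-price terms) shifts: Qd = 449.5 − 2.5(P + 28).
Solving gives Q = 307 with consumers paying $57 and sellers receiving $29 (the $28 wedge).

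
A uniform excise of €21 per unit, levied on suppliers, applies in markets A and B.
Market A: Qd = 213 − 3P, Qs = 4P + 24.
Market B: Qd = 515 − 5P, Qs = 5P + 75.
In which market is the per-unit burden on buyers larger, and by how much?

Market A: pre-tax P* = €27, Q* = 132; post-tax Q = 96; per-unit burden on buyers = €12.
Market B: pre-tax P* = €44, Q* = 295; post-tax Q = 242.5; per-unit burden on buyers = €10.5.
Difference: €12 vs €10.5 → market A is larger by €1.5.

Market A, by €1.5.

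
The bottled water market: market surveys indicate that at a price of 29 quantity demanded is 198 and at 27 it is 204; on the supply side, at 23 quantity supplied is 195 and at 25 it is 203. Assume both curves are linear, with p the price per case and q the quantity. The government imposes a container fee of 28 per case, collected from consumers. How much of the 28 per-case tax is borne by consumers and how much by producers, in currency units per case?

Consumers bear 16 per case; producers bear 12 per case.

Demand slope: (204 − 198)/(27 − 29) = -3, so qd = 285 − 3p.
Supply slope: (203 − 195)/(25 − 23) = 4, so qs = 4p + 103.
Without the tax, 285 − 3p = 4p + 103 gives 7p = 182, so p* = 26 and q* = 207.
With the tax collected from consumers, demand (in seller-price terms) shifts: qd = 285 − 3(p + 28).
New equilibrium: consumers pay 42, producers receive 14, q = 159. (Wedge: pb − ps = 28.)
Burden on consumers: 16; on producers: 12. (They sum to 28.)
The less price-elastic side of the market bears the larger share of a per-unit tax.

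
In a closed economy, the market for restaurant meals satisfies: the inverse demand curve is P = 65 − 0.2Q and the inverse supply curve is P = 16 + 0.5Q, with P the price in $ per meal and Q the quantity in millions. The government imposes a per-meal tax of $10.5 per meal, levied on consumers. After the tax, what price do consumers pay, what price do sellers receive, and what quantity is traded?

Consumers pay $54; sellers receive $43.5; quantity = 55.

Inverting to Q(P) form: Qd = 325 − 5P; Qs = 2P − 32.
Without the tax, 325 − 5P = 2P − 32 gives 7P = 357, so P* = $51 and Q* = 70.
With the tax collected from consumers, demand (in seller-price terms) shifts: Qd = 325 − 5(P + 10.5).
Solving gives Q = 55 with consumers paying $54 and sellers receiving $43.5 (the $10.5 wedge).
The less price-elastic side of the market bears the larger share of a per-unit tax.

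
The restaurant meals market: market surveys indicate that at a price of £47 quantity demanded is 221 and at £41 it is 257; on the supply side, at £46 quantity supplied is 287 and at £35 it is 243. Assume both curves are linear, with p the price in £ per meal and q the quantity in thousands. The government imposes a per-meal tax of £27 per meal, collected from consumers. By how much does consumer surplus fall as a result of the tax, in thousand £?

Demand slope: (257 − 221)/(41 − 47) = -6, so qd = 503 − 6p.
Supply slope: (243 − 287)/(35 − 46) = 4, so qs = 4p + 103.
Before the tax: set 503 − 6p = 4p + 103 → p* = £40, q* = 263.
With the tax collected from consumers, demand (in seller-price terms) shifts: qd = 503 − 6(p + 27).
Solving gives q = 198.2 with consumers paying £50.8 and suppliers receiving £23.8 (the £27 wedge).
ΔCS is the trapezoid between Q = 198.2 and Q = 263 of height £10.8: ½ · (263 + 198.2) · 10.8 = £2490.48.

Consumer surplus falls by £2490.48 thousand.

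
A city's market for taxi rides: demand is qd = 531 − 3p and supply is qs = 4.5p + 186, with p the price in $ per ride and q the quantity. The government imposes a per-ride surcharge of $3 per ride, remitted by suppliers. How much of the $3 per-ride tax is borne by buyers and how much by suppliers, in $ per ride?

Buyers bear $1.8 per ride; suppliers bear $1.2 per ride.

Before the tax: set 531 − 3p = 4.5p + 186 → p* = $46, q* = 393.
With the tax collected from suppliers, supply shifts: qs = 4.5(p − 3) + 186.
New equilibrium: buyers pay $47.8, suppliers receive $44.8, q = 387.6. (Wedge: pb − ps = 3.)
Burden on buyers: $1.8; on suppliers: $1.2. (They sum to $3.)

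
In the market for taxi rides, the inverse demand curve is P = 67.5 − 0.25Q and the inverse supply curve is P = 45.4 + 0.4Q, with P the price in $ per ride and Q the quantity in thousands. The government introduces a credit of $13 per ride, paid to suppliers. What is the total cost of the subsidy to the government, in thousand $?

Government outlay = $702 thousand.

Rewrite in direct form: Qd = 270 − 4P and Qs = 2.5P − 113.5.
Before the subsidy: set 270 − 4P = 2.5P − 113.5 → P* = $59, Q* = 34.
With a per-unit subsidy paid to suppliers, each receives P + 13 per unit sold, so supply becomes Qs = 2.5(P + 13) − 113.5.
New equilibrium: buyers pay $54, suppliers receive $67, Q = 54. (Wedge: Pb − Ps = −13.)
Outlay = t · Q = 13 · 54 = $702.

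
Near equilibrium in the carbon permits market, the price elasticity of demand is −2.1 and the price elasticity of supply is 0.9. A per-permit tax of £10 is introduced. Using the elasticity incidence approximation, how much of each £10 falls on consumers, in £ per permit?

Incidence ratio: consumers' share ≈ εs / (εs + |εd|) = 0.9 / (0.9 + 2.1) = 0.3.
So consumers bear ≈ 0.3 × £10 = £3; producers bear £7.

Consumers bear ≈ £3 per permit.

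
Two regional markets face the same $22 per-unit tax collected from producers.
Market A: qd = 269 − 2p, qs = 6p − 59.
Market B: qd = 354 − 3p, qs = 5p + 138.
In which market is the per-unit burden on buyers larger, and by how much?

Market A, by $2.75.

Market A: pre-tax p* = $41, q* = 187; post-tax q = 154; per-unit burden on buyers = $16.5.
Market B: pre-tax p* = $27, q* = 273; post-tax q = 231.75; per-unit burden on buyers = $13.75.
Difference: $16.5 vs $13.75 → market A is larger by $2.75.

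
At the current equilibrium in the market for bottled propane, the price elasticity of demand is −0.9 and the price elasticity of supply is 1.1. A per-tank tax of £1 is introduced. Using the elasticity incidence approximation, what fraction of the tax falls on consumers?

Consumers' share ≈ 0.55.

Incidence ratio: consumers' share ≈ εs / (εs + |εd|) = 1.1 / (1.1 + 0.9) = 0.55.
Supply is the more elastic side, so consumers bear the larger share.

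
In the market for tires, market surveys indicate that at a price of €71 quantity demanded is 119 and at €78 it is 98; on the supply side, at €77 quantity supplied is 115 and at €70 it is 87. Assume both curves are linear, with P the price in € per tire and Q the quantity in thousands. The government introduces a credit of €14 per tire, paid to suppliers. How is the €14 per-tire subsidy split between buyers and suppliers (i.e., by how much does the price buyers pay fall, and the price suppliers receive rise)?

Buyers gain €8 per tire; suppliers gain €6 per tire.

Demand slope: (98 − 119)/(78 − 71) = -3, so Qd = 332 − 3P.
Supply slope: (87 − 115)/(70 − 77) = 4, so Qs = 4P − 193.
Without the subsidy, 332 − 3P = 4P − 193 gives 7P = 525, so P* = €75 and Q* = 107.
With a per-unit subsidy paid to suppliers, each receives P + 14 per unit sold, so supply becomes Qs = 4(P + 14) − 193.
Solving gives Q = 131 with buyers paying €67 and suppliers receiving €81 (the €14 wedge).
Gain to buyers: €8; to suppliers: €6. (They sum to €14.)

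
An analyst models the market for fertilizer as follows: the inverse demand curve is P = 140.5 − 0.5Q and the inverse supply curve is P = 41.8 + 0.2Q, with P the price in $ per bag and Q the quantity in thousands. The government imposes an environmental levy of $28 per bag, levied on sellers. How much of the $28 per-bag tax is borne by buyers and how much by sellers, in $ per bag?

Buyers bear $20 per bag; sellers bear $8 per bag.

Inverting to Q(P) form: Qd = 281 − 2P; Qs = 5P − 209.
Without the tax, 281 − 2P = 5P − 209 gives 7P = 490, so P* = $70 and Q* = 141.
With the tax collected from sellers, supply shifts: Qs = 5(P − 28) − 209.
New equilibrium: buyers pay $90, sellers receive $62, Q = 101. (Wedge: Pb − Ps = 28.)
Burden on buyers: $20; on sellers: $8. (They sum to $28.)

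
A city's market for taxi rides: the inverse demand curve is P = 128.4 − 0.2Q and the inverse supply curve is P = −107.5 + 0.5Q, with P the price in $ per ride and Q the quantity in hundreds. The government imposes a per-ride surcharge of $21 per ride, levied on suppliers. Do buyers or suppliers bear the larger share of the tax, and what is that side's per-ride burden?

Inverting to Q(P) form: Qd = 642 − 5P; Qs = 2P + 215.
Before the tax: set 642 − 5P = 2P + 215 → P* = $61, Q* = 337.
With the tax collected from suppliers, supply shifts: Qs = 2(P − 21) + 215.
New equilibrium: buyers pay $67, suppliers receive $46, Q = 307. (Wedge: Pb − Ps = 21.)
Per-ride burden: buyers $6, suppliers $15.
Suppliers take the larger share because supply is less price-elastic here (demand slope 5 vs supply slope 2).

Suppliers bear the larger share: $15 per ride.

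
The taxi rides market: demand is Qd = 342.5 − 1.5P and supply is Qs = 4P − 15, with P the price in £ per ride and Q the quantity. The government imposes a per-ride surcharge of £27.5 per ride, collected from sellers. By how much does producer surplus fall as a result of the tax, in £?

Producer surplus falls by £1725.

Without the tax, 342.5 − 1.5P = 4P − 15 gives 5.5P = 357.5, so P* = £65 and Q* = 245.
With the tax collected from sellers, supply shifts: Qs = 4(P − 27.5) − 15.
New equilibrium: consumers pay £85, sellers receive £57.5, Q = 215. (Wedge: Pb − Ps = 27.5.)
ΔPS is the trapezoid between Q = 215 and Q = 245 of height £7.5: ½ · (245 + 215) · 7.5 = £1725.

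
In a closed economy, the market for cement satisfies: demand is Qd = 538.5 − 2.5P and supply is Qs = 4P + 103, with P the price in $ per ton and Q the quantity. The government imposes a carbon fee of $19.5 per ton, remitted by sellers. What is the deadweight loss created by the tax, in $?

Before the tax: set 538.5 − 2.5P = 4P + 103 → P* = $67, Q* = 371.
With the tax collected from sellers, supply shifts: Qs = 4(P − 19.5) + 103.
New equilibrium: buyers pay $79, sellers receive $59.5, Q = 341. (Wedge: Pb − Ps = 19.5.)
Quantity falls by |ΔQ| = |371 − 341| = 30.
DWL = ½ · t · |ΔQ| = ½ · 19.5 · 30 = $292.5.

Deadweight loss = $292.5.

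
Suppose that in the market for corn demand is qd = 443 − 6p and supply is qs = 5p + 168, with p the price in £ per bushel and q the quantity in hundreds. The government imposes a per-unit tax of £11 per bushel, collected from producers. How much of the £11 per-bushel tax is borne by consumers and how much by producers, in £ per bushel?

Before the tax: set 443 − 6p = 5p + 168 → p* = £25, q* = 293.
With the tax collected from producers, supply shifts: qs = 5(p − 11) + 168.
Solving gives q = 263 with consumers paying £30 and producers receiving £19 (the £11 wedge).
Burden on consumers: £5; on producers: £6. (They sum to £11.)

Consumers bear £5 per bushel; producers bear £6 per bushel.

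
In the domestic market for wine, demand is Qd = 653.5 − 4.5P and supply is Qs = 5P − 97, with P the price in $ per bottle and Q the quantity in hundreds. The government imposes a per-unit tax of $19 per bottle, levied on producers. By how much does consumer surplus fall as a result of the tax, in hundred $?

Consumer surplus falls by $2755 hundred.

Without the tax, 653.5 − 4.5P = 5P − 97 gives 9.5P = 750.5, so P* = $79 and Q* = 298.
With the tax collected from producers, supply shifts: Qs = 5(P − 19) − 97.
Solving gives Q = 253 with buyers paying $89 and producers receiving $70 (the $19 wedge).
ΔCS is the trapezoid between Q = 253 and Q = 298 of height $10: ½ · (298 + 253) · 10 = $2755.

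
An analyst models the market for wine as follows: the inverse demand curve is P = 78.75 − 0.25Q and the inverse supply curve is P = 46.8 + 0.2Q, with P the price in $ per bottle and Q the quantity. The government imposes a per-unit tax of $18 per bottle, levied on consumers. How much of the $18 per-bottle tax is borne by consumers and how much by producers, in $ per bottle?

Rewrite in direct form: Qd = 315 − 4P and Qs = 5P − 234.
Without the tax, 315 − 4P = 5P − 234 gives 9P = 549, so P* = $61 and Q* = 71.
With the tax collected from consumers, demand (in seller-price terms) shifts: Qd = 315 − 4(P + 18).
Solving gives Q = 31 with consumers paying $71 and producers receiving $53 (the $18 wedge).
Burden on consumers: $10; on producers: $8. (They sum to $18.)
The less price-elastic side of the market bears the larger share of a per-unit tax.

Consumers bear $10 per bottle; producers bear $8 per bottle.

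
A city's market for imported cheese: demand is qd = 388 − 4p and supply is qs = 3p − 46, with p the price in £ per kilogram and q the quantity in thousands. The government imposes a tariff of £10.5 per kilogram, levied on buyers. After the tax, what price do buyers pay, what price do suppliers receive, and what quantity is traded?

Before the tax: set 388 − 4p = 3p − 46 → p* = £62, q* = 140.
With the tax collected from buyers, demand (in seller-price terms) shifts: qd = 388 − 4(p + 10.5).
Solving gives q = 122 with buyers paying £66.5 and suppliers receiving £56 (the £10.5 wedge).

Buyers pay £66.5; suppliers receive £56; quantity = 122.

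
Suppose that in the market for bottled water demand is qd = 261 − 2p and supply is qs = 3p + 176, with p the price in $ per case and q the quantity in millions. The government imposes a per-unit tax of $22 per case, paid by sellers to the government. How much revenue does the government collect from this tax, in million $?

Tax revenue = $4413.2 million.

Before the tax: set 261 − 2p = 3p + 176 → p* = $17, q* = 227.
With the tax collected from sellers, supply shifts: qs = 3(p − 22) + 176.
Solving gives q = 200.6 with buyers paying $30.2 and sellers receiving $8.2 (the $22 wedge).
Revenue = t · Q = 22 · 200.6 = $4413.2.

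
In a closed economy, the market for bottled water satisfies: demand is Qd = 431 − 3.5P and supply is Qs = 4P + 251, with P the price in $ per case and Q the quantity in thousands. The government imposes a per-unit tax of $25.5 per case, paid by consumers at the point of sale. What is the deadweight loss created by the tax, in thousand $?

Deadweight loss = $606.9 thousand.

Without the tax, 431 − 3.5P = 4P + 251 gives 7.5P = 180, so P* = $24 and Q* = 347.
With the tax collected from consumers, demand (in seller-price terms) shifts: Qd = 431 − 3.5(P + 25.5).
New equilibrium: consumers pay $37.6, sellers receive $12.1, Q = 299.4. (Wedge: Pb − Ps = 25.5.)
Quantity falls by |ΔQ| = |347 − 299.4| = 47.6.
DWL = ½ · t · |ΔQ| = ½ · 25.5 · 47.6 = $606.9.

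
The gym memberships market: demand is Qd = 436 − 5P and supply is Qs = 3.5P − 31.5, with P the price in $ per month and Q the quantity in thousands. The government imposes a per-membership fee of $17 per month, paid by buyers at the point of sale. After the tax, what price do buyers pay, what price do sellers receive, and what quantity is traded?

Without the tax, 436 − 5P = 3.5P − 31.5 gives 8.5P = 467.5, so P* = $55 and Q* = 161.
With the tax collected from buyers, demand (in seller-price terms) shifts: Qd = 436 − 5(P + 17).
New equilibrium: buyers pay $62, sellers receive $45, Q = 126. (Wedge: Pb − Ps = 17.)

Buyers pay $62; sellers receive $45; quantity = 126.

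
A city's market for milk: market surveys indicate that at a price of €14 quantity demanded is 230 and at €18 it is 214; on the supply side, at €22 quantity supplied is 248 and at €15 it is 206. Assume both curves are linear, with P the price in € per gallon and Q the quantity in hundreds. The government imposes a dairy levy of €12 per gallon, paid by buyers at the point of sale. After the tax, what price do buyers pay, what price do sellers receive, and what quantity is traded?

Buyers pay €24.2; sellers receive €12.2; quantity = 189.2.

Demand slope: (214 − 230)/(18 − 14) = -4, so Qd = 286 − 4P.
Supply slope: (206 − 248)/(15 − 22) = 6, so Qs = 6P + 116.
Before the tax: set 286 − 4P = 6P + 116 → P* = €17, Q* = 218.
With the tax collected from buyers, demand (in seller-price terms) shifts: Qd = 286 − 4(P + 12).
Solving gives Q = 189.2 with buyers paying €24.2 and sellers receiving €12.2 (the €12 wedge).
The less price-elastic side of the market bears the larger share of a per-unit tax.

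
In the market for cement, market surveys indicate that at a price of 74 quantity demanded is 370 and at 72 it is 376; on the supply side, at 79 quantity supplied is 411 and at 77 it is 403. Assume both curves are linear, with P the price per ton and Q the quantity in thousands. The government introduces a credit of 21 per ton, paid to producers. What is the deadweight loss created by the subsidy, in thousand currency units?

Demand slope: (376 − 370)/(72 − 74) = -3, so Qd = 592 − 3P.
Supply slope: (403 − 411)/(77 − 79) = 4, so Qs = 4P + 95.
Before the subsidy: set 592 − 3P = 4P + 95 → P* = 71, Q* = 379.
With a per-unit subsidy paid to producers, each receives P + 21 per unit sold, so supply becomes Qs = 4(P + 21) + 95.
Solving gives Q = 415 with buyers paying 59 and producers receiving 80 (the 21 wedge).
Quantity rises by |ΔQ| = |379 − 415| = 36.
DWL = ½ · t · |ΔQ| = ½ · 21 · 36 = 378.

Deadweight loss = 378 thousand.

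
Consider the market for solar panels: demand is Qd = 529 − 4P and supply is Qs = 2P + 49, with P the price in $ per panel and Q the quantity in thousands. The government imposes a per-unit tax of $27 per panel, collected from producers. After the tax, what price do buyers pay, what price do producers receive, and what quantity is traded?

Buyers pay $89; producers receive $62; quantity = 173.

Without the tax, 529 − 4P = 2P + 49 gives 6P = 480, so P* = $80 and Q* = 209.
With the tax collected from producers, supply shifts: Qs = 2(P − 27) + 49.
New equilibrium: buyers pay $89, producers receive $62, Q = 173. (Wedge: Pb − Ps = 27.)
The less price-elastic side of the market bears the larger share of a per-unit tax.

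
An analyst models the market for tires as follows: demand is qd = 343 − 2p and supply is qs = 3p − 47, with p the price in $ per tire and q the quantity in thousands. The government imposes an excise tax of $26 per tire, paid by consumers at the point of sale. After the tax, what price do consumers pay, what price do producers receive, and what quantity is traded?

Before the tax: set 343 − 2p = 3p − 47 → p* = $78, q* = 187.
With the tax collected from consumers, demand (in seller-price terms) shifts: qd = 343 − 2(p + 26).
Solving gives q = 155.8 with consumers paying $93.6 and producers receiving $67.6 (the $26 wedge).

Consumers pay $93.6; producers receive $67.6; quantity = 155.8.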